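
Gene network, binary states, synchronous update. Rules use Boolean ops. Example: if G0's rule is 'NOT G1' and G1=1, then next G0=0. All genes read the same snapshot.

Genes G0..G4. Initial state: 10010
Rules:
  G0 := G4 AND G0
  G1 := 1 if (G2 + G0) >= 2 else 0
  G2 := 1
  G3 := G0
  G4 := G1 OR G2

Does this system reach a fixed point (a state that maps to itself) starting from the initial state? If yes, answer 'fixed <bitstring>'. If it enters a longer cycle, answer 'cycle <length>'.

Step 0: 10010
Step 1: G0=G4&G0=0&1=0 G1=(0+1>=2)=0 G2=1(const) G3=G0=1 G4=G1|G2=0|0=0 -> 00110
Step 2: G0=G4&G0=0&0=0 G1=(1+0>=2)=0 G2=1(const) G3=G0=0 G4=G1|G2=0|1=1 -> 00101
Step 3: G0=G4&G0=1&0=0 G1=(1+0>=2)=0 G2=1(const) G3=G0=0 G4=G1|G2=0|1=1 -> 00101
Fixed point reached at step 2: 00101

Answer: fixed 00101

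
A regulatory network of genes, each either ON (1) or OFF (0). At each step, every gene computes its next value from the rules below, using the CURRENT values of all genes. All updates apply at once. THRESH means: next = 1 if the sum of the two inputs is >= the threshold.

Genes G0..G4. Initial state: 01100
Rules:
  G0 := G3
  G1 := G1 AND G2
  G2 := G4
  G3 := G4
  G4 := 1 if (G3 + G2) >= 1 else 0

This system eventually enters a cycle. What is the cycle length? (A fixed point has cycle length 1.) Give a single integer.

Answer: 2

Derivation:
Step 0: 01100
Step 1: G0=G3=0 G1=G1&G2=1&1=1 G2=G4=0 G3=G4=0 G4=(0+1>=1)=1 -> 01001
Step 2: G0=G3=0 G1=G1&G2=1&0=0 G2=G4=1 G3=G4=1 G4=(0+0>=1)=0 -> 00110
Step 3: G0=G3=1 G1=G1&G2=0&1=0 G2=G4=0 G3=G4=0 G4=(1+1>=1)=1 -> 10001
Step 4: G0=G3=0 G1=G1&G2=0&0=0 G2=G4=1 G3=G4=1 G4=(0+0>=1)=0 -> 00110
State from step 4 equals state from step 2 -> cycle length 2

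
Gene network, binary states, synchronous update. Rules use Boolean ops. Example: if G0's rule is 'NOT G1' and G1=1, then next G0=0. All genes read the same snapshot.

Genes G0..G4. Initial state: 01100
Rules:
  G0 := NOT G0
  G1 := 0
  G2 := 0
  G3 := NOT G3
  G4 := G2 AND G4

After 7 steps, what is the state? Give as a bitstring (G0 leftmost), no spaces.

Step 1: G0=NOT G0=NOT 0=1 G1=0(const) G2=0(const) G3=NOT G3=NOT 0=1 G4=G2&G4=1&0=0 -> 10010
Step 2: G0=NOT G0=NOT 1=0 G1=0(const) G2=0(const) G3=NOT G3=NOT 1=0 G4=G2&G4=0&0=0 -> 00000
Step 3: G0=NOT G0=NOT 0=1 G1=0(const) G2=0(const) G3=NOT G3=NOT 0=1 G4=G2&G4=0&0=0 -> 10010
Step 4: G0=NOT G0=NOT 1=0 G1=0(const) G2=0(const) G3=NOT G3=NOT 1=0 G4=G2&G4=0&0=0 -> 00000
Step 5: G0=NOT G0=NOT 0=1 G1=0(const) G2=0(const) G3=NOT G3=NOT 0=1 G4=G2&G4=0&0=0 -> 10010
Step 6: G0=NOT G0=NOT 1=0 G1=0(const) G2=0(const) G3=NOT G3=NOT 1=0 G4=G2&G4=0&0=0 -> 00000
Step 7: G0=NOT G0=NOT 0=1 G1=0(const) G2=0(const) G3=NOT G3=NOT 0=1 G4=G2&G4=0&0=0 -> 10010

10010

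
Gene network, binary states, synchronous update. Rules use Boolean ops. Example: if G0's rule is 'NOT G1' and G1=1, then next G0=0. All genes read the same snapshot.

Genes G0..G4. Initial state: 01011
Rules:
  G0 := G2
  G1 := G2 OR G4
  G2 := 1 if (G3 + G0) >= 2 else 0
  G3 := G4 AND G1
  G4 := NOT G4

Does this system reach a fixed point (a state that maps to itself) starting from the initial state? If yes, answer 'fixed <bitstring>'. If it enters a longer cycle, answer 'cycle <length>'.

Answer: cycle 2

Derivation:
Step 0: 01011
Step 1: G0=G2=0 G1=G2|G4=0|1=1 G2=(1+0>=2)=0 G3=G4&G1=1&1=1 G4=NOT G4=NOT 1=0 -> 01010
Step 2: G0=G2=0 G1=G2|G4=0|0=0 G2=(1+0>=2)=0 G3=G4&G1=0&1=0 G4=NOT G4=NOT 0=1 -> 00001
Step 3: G0=G2=0 G1=G2|G4=0|1=1 G2=(0+0>=2)=0 G3=G4&G1=1&0=0 G4=NOT G4=NOT 1=0 -> 01000
Step 4: G0=G2=0 G1=G2|G4=0|0=0 G2=(0+0>=2)=0 G3=G4&G1=0&1=0 G4=NOT G4=NOT 0=1 -> 00001
Cycle of length 2 starting at step 2 -> no fixed point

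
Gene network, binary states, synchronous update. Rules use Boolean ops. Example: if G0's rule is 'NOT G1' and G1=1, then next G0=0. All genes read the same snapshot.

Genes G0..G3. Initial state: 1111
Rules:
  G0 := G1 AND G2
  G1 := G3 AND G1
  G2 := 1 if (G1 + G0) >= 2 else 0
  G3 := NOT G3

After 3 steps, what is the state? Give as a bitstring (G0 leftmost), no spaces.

Step 1: G0=G1&G2=1&1=1 G1=G3&G1=1&1=1 G2=(1+1>=2)=1 G3=NOT G3=NOT 1=0 -> 1110
Step 2: G0=G1&G2=1&1=1 G1=G3&G1=0&1=0 G2=(1+1>=2)=1 G3=NOT G3=NOT 0=1 -> 1011
Step 3: G0=G1&G2=0&1=0 G1=G3&G1=1&0=0 G2=(0+1>=2)=0 G3=NOT G3=NOT 1=0 -> 0000

0000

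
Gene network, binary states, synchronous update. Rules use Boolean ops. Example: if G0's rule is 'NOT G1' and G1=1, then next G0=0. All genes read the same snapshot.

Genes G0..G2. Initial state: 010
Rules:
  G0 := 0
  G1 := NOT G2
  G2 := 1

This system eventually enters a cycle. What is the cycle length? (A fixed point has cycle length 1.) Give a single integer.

Answer: 1

Derivation:
Step 0: 010
Step 1: G0=0(const) G1=NOT G2=NOT 0=1 G2=1(const) -> 011
Step 2: G0=0(const) G1=NOT G2=NOT 1=0 G2=1(const) -> 001
Step 3: G0=0(const) G1=NOT G2=NOT 1=0 G2=1(const) -> 001
State from step 3 equals state from step 2 -> cycle length 1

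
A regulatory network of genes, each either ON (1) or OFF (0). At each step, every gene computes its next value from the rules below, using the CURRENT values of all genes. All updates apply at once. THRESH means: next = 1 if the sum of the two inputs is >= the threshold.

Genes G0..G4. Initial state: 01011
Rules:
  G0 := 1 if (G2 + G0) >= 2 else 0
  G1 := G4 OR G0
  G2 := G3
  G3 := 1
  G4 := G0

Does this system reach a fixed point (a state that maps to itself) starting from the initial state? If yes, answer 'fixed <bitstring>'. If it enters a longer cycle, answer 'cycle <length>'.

Answer: fixed 00110

Derivation:
Step 0: 01011
Step 1: G0=(0+0>=2)=0 G1=G4|G0=1|0=1 G2=G3=1 G3=1(const) G4=G0=0 -> 01110
Step 2: G0=(1+0>=2)=0 G1=G4|G0=0|0=0 G2=G3=1 G3=1(const) G4=G0=0 -> 00110
Step 3: G0=(1+0>=2)=0 G1=G4|G0=0|0=0 G2=G3=1 G3=1(const) G4=G0=0 -> 00110
Fixed point reached at step 2: 00110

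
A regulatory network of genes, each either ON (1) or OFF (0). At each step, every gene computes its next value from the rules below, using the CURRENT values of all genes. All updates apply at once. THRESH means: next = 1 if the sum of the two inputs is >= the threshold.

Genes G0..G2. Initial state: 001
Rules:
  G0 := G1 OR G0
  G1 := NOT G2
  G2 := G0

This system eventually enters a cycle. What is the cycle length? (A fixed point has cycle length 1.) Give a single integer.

Answer: 1

Derivation:
Step 0: 001
Step 1: G0=G1|G0=0|0=0 G1=NOT G2=NOT 1=0 G2=G0=0 -> 000
Step 2: G0=G1|G0=0|0=0 G1=NOT G2=NOT 0=1 G2=G0=0 -> 010
Step 3: G0=G1|G0=1|0=1 G1=NOT G2=NOT 0=1 G2=G0=0 -> 110
Step 4: G0=G1|G0=1|1=1 G1=NOT G2=NOT 0=1 G2=G0=1 -> 111
Step 5: G0=G1|G0=1|1=1 G1=NOT G2=NOT 1=0 G2=G0=1 -> 101
Step 6: G0=G1|G0=0|1=1 G1=NOT G2=NOT 1=0 G2=G0=1 -> 101
State from step 6 equals state from step 5 -> cycle length 1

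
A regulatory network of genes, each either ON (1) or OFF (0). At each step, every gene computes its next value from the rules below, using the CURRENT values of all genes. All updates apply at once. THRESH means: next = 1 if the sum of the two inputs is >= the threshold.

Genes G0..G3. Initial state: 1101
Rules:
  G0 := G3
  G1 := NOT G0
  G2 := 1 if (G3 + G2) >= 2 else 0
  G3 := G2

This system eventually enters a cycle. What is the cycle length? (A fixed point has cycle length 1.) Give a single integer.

Answer: 1

Derivation:
Step 0: 1101
Step 1: G0=G3=1 G1=NOT G0=NOT 1=0 G2=(1+0>=2)=0 G3=G2=0 -> 1000
Step 2: G0=G3=0 G1=NOT G0=NOT 1=0 G2=(0+0>=2)=0 G3=G2=0 -> 0000
Step 3: G0=G3=0 G1=NOT G0=NOT 0=1 G2=(0+0>=2)=0 G3=G2=0 -> 0100
Step 4: G0=G3=0 G1=NOT G0=NOT 0=1 G2=(0+0>=2)=0 G3=G2=0 -> 0100
State from step 4 equals state from step 3 -> cycle length 1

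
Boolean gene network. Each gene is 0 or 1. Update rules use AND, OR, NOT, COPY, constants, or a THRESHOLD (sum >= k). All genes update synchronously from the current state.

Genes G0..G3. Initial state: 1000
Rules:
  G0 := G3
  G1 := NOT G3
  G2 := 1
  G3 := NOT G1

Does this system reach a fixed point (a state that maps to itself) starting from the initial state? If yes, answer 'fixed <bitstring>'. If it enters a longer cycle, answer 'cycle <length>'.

Answer: cycle 2

Derivation:
Step 0: 1000
Step 1: G0=G3=0 G1=NOT G3=NOT 0=1 G2=1(const) G3=NOT G1=NOT 0=1 -> 0111
Step 2: G0=G3=1 G1=NOT G3=NOT 1=0 G2=1(const) G3=NOT G1=NOT 1=0 -> 1010
Step 3: G0=G3=0 G1=NOT G3=NOT 0=1 G2=1(const) G3=NOT G1=NOT 0=1 -> 0111
Cycle of length 2 starting at step 1 -> no fixed point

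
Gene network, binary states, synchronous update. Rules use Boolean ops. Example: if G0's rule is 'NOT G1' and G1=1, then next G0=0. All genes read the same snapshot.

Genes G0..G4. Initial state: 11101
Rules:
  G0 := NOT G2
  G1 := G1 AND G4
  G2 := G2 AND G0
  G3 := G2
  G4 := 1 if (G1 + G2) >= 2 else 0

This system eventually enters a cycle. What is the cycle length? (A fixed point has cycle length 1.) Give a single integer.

Answer: 1

Derivation:
Step 0: 11101
Step 1: G0=NOT G2=NOT 1=0 G1=G1&G4=1&1=1 G2=G2&G0=1&1=1 G3=G2=1 G4=(1+1>=2)=1 -> 01111
Step 2: G0=NOT G2=NOT 1=0 G1=G1&G4=1&1=1 G2=G2&G0=1&0=0 G3=G2=1 G4=(1+1>=2)=1 -> 01011
Step 3: G0=NOT G2=NOT 0=1 G1=G1&G4=1&1=1 G2=G2&G0=0&0=0 G3=G2=0 G4=(1+0>=2)=0 -> 11000
Step 4: G0=NOT G2=NOT 0=1 G1=G1&G4=1&0=0 G2=G2&G0=0&1=0 G3=G2=0 G4=(1+0>=2)=0 -> 10000
Step 5: G0=NOT G2=NOT 0=1 G1=G1&G4=0&0=0 G2=G2&G0=0&1=0 G3=G2=0 G4=(0+0>=2)=0 -> 10000
State from step 5 equals state from step 4 -> cycle length 1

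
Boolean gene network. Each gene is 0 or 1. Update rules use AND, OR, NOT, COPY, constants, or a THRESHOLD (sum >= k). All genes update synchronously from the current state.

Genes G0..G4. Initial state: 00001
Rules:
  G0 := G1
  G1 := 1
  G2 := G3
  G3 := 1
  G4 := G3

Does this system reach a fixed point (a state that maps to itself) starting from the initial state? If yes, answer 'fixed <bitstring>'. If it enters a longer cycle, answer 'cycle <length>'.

Step 0: 00001
Step 1: G0=G1=0 G1=1(const) G2=G3=0 G3=1(const) G4=G3=0 -> 01010
Step 2: G0=G1=1 G1=1(const) G2=G3=1 G3=1(const) G4=G3=1 -> 11111
Step 3: G0=G1=1 G1=1(const) G2=G3=1 G3=1(const) G4=G3=1 -> 11111
Fixed point reached at step 2: 11111

Answer: fixed 11111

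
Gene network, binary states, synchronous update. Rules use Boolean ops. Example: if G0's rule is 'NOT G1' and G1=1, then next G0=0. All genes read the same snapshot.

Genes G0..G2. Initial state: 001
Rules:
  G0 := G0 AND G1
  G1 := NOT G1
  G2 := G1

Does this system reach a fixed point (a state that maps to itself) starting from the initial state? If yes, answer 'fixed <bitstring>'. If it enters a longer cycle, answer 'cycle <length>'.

Step 0: 001
Step 1: G0=G0&G1=0&0=0 G1=NOT G1=NOT 0=1 G2=G1=0 -> 010
Step 2: G0=G0&G1=0&1=0 G1=NOT G1=NOT 1=0 G2=G1=1 -> 001
Cycle of length 2 starting at step 0 -> no fixed point

Answer: cycle 2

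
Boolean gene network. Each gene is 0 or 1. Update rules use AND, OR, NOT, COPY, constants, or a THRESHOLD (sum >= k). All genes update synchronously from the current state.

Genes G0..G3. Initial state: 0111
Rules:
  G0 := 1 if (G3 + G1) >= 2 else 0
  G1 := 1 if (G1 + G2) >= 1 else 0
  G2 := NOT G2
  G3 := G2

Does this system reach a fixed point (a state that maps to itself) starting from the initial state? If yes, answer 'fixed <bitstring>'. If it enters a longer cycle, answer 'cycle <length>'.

Step 0: 0111
Step 1: G0=(1+1>=2)=1 G1=(1+1>=1)=1 G2=NOT G2=NOT 1=0 G3=G2=1 -> 1101
Step 2: G0=(1+1>=2)=1 G1=(1+0>=1)=1 G2=NOT G2=NOT 0=1 G3=G2=0 -> 1110
Step 3: G0=(0+1>=2)=0 G1=(1+1>=1)=1 G2=NOT G2=NOT 1=0 G3=G2=1 -> 0101
Step 4: G0=(1+1>=2)=1 G1=(1+0>=1)=1 G2=NOT G2=NOT 0=1 G3=G2=0 -> 1110
Cycle of length 2 starting at step 2 -> no fixed point

Answer: cycle 2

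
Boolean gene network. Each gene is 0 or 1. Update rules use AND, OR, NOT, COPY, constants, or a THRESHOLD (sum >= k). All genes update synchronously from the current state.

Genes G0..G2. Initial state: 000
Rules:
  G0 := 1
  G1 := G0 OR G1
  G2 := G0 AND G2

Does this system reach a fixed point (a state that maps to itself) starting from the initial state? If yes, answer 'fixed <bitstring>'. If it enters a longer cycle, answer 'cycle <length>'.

Answer: fixed 110

Derivation:
Step 0: 000
Step 1: G0=1(const) G1=G0|G1=0|0=0 G2=G0&G2=0&0=0 -> 100
Step 2: G0=1(const) G1=G0|G1=1|0=1 G2=G0&G2=1&0=0 -> 110
Step 3: G0=1(const) G1=G0|G1=1|1=1 G2=G0&G2=1&0=0 -> 110
Fixed point reached at step 2: 110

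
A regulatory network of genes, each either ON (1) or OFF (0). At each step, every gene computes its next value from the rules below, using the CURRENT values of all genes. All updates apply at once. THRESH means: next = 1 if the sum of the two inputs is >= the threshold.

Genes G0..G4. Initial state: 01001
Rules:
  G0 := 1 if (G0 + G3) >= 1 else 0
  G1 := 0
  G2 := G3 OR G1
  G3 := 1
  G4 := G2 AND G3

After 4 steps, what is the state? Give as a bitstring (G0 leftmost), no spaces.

Step 1: G0=(0+0>=1)=0 G1=0(const) G2=G3|G1=0|1=1 G3=1(const) G4=G2&G3=0&0=0 -> 00110
Step 2: G0=(0+1>=1)=1 G1=0(const) G2=G3|G1=1|0=1 G3=1(const) G4=G2&G3=1&1=1 -> 10111
Step 3: G0=(1+1>=1)=1 G1=0(const) G2=G3|G1=1|0=1 G3=1(const) G4=G2&G3=1&1=1 -> 10111
Step 4: G0=(1+1>=1)=1 G1=0(const) G2=G3|G1=1|0=1 G3=1(const) G4=G2&G3=1&1=1 -> 10111

10111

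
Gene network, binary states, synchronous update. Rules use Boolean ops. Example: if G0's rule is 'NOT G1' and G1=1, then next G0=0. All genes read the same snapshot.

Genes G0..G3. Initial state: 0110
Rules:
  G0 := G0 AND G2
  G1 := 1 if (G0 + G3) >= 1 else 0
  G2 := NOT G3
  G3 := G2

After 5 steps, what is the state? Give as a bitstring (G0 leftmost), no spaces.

Step 1: G0=G0&G2=0&1=0 G1=(0+0>=1)=0 G2=NOT G3=NOT 0=1 G3=G2=1 -> 0011
Step 2: G0=G0&G2=0&1=0 G1=(0+1>=1)=1 G2=NOT G3=NOT 1=0 G3=G2=1 -> 0101
Step 3: G0=G0&G2=0&0=0 G1=(0+1>=1)=1 G2=NOT G3=NOT 1=0 G3=G2=0 -> 0100
Step 4: G0=G0&G2=0&0=0 G1=(0+0>=1)=0 G2=NOT G3=NOT 0=1 G3=G2=0 -> 0010
Step 5: G0=G0&G2=0&1=0 G1=(0+0>=1)=0 G2=NOT G3=NOT 0=1 G3=G2=1 -> 0011

0011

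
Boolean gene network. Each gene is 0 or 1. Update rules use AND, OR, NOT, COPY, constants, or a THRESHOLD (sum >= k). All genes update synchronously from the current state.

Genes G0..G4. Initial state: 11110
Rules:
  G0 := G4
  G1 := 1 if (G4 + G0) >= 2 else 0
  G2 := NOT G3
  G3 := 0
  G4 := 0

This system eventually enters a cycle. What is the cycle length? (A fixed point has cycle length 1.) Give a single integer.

Step 0: 11110
Step 1: G0=G4=0 G1=(0+1>=2)=0 G2=NOT G3=NOT 1=0 G3=0(const) G4=0(const) -> 00000
Step 2: G0=G4=0 G1=(0+0>=2)=0 G2=NOT G3=NOT 0=1 G3=0(const) G4=0(const) -> 00100
Step 3: G0=G4=0 G1=(0+0>=2)=0 G2=NOT G3=NOT 0=1 G3=0(const) G4=0(const) -> 00100
State from step 3 equals state from step 2 -> cycle length 1

Answer: 1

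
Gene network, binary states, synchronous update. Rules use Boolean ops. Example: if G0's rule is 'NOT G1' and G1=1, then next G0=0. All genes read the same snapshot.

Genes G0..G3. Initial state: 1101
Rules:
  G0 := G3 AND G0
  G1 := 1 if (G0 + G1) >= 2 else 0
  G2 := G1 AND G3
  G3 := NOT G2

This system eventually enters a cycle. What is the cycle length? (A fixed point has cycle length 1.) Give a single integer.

Answer: 1

Derivation:
Step 0: 1101
Step 1: G0=G3&G0=1&1=1 G1=(1+1>=2)=1 G2=G1&G3=1&1=1 G3=NOT G2=NOT 0=1 -> 1111
Step 2: G0=G3&G0=1&1=1 G1=(1+1>=2)=1 G2=G1&G3=1&1=1 G3=NOT G2=NOT 1=0 -> 1110
Step 3: G0=G3&G0=0&1=0 G1=(1+1>=2)=1 G2=G1&G3=1&0=0 G3=NOT G2=NOT 1=0 -> 0100
Step 4: G0=G3&G0=0&0=0 G1=(0+1>=2)=0 G2=G1&G3=1&0=0 G3=NOT G2=NOT 0=1 -> 0001
Step 5: G0=G3&G0=1&0=0 G1=(0+0>=2)=0 G2=G1&G3=0&1=0 G3=NOT G2=NOT 0=1 -> 0001
State from step 5 equals state from step 4 -> cycle length 1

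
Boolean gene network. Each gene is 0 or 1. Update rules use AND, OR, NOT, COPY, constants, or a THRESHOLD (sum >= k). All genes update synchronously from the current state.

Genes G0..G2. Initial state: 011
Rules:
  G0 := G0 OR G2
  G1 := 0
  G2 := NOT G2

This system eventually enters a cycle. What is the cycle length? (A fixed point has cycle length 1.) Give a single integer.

Step 0: 011
Step 1: G0=G0|G2=0|1=1 G1=0(const) G2=NOT G2=NOT 1=0 -> 100
Step 2: G0=G0|G2=1|0=1 G1=0(const) G2=NOT G2=NOT 0=1 -> 101
Step 3: G0=G0|G2=1|1=1 G1=0(const) G2=NOT G2=NOT 1=0 -> 100
State from step 3 equals state from step 1 -> cycle length 2

Answer: 2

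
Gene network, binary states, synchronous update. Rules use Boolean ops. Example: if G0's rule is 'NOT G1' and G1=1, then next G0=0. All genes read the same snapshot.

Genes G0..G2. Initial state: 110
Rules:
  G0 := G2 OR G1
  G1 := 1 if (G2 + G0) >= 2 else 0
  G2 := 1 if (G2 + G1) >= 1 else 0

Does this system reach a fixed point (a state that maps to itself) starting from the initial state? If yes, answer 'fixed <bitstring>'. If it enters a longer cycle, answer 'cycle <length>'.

Answer: fixed 111

Derivation:
Step 0: 110
Step 1: G0=G2|G1=0|1=1 G1=(0+1>=2)=0 G2=(0+1>=1)=1 -> 101
Step 2: G0=G2|G1=1|0=1 G1=(1+1>=2)=1 G2=(1+0>=1)=1 -> 111
Step 3: G0=G2|G1=1|1=1 G1=(1+1>=2)=1 G2=(1+1>=1)=1 -> 111
Fixed point reached at step 2: 111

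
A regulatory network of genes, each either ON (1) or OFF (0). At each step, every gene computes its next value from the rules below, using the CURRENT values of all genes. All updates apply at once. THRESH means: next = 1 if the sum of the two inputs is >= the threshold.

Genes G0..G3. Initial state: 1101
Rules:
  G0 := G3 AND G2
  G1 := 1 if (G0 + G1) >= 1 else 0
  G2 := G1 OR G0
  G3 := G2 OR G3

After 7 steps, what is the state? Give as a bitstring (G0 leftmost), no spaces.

Step 1: G0=G3&G2=1&0=0 G1=(1+1>=1)=1 G2=G1|G0=1|1=1 G3=G2|G3=0|1=1 -> 0111
Step 2: G0=G3&G2=1&1=1 G1=(0+1>=1)=1 G2=G1|G0=1|0=1 G3=G2|G3=1|1=1 -> 1111
Step 3: G0=G3&G2=1&1=1 G1=(1+1>=1)=1 G2=G1|G0=1|1=1 G3=G2|G3=1|1=1 -> 1111
Step 4: G0=G3&G2=1&1=1 G1=(1+1>=1)=1 G2=G1|G0=1|1=1 G3=G2|G3=1|1=1 -> 1111
Step 5: G0=G3&G2=1&1=1 G1=(1+1>=1)=1 G2=G1|G0=1|1=1 G3=G2|G3=1|1=1 -> 1111
Step 6: G0=G3&G2=1&1=1 G1=(1+1>=1)=1 G2=G1|G0=1|1=1 G3=G2|G3=1|1=1 -> 1111
Step 7: G0=G3&G2=1&1=1 G1=(1+1>=1)=1 G2=G1|G0=1|1=1 G3=G2|G3=1|1=1 -> 1111

1111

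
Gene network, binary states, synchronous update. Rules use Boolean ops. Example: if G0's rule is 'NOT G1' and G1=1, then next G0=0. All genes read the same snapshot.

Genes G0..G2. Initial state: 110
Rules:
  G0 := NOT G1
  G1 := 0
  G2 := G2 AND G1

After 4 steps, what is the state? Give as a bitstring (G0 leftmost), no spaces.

Step 1: G0=NOT G1=NOT 1=0 G1=0(const) G2=G2&G1=0&1=0 -> 000
Step 2: G0=NOT G1=NOT 0=1 G1=0(const) G2=G2&G1=0&0=0 -> 100
Step 3: G0=NOT G1=NOT 0=1 G1=0(const) G2=G2&G1=0&0=0 -> 100
Step 4: G0=NOT G1=NOT 0=1 G1=0(const) G2=G2&G1=0&0=0 -> 100

100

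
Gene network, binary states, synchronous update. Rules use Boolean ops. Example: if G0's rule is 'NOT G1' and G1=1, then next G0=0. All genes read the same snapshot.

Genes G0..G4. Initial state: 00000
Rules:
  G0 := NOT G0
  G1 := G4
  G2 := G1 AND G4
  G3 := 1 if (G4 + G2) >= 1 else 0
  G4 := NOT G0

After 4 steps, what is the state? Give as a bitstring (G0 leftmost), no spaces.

Step 1: G0=NOT G0=NOT 0=1 G1=G4=0 G2=G1&G4=0&0=0 G3=(0+0>=1)=0 G4=NOT G0=NOT 0=1 -> 10001
Step 2: G0=NOT G0=NOT 1=0 G1=G4=1 G2=G1&G4=0&1=0 G3=(1+0>=1)=1 G4=NOT G0=NOT 1=0 -> 01010
Step 3: G0=NOT G0=NOT 0=1 G1=G4=0 G2=G1&G4=1&0=0 G3=(0+0>=1)=0 G4=NOT G0=NOT 0=1 -> 10001
Step 4: G0=NOT G0=NOT 1=0 G1=G4=1 G2=G1&G4=0&1=0 G3=(1+0>=1)=1 G4=NOT G0=NOT 1=0 -> 01010

01010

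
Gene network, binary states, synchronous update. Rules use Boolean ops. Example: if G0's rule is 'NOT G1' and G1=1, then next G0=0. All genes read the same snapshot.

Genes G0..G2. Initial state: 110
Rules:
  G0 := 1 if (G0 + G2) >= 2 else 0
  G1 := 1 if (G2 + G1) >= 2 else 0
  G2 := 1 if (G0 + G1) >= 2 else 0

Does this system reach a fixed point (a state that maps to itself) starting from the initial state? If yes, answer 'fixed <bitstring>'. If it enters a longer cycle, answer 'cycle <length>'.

Step 0: 110
Step 1: G0=(1+0>=2)=0 G1=(0+1>=2)=0 G2=(1+1>=2)=1 -> 001
Step 2: G0=(0+1>=2)=0 G1=(1+0>=2)=0 G2=(0+0>=2)=0 -> 000
Step 3: G0=(0+0>=2)=0 G1=(0+0>=2)=0 G2=(0+0>=2)=0 -> 000
Fixed point reached at step 2: 000

Answer: fixed 000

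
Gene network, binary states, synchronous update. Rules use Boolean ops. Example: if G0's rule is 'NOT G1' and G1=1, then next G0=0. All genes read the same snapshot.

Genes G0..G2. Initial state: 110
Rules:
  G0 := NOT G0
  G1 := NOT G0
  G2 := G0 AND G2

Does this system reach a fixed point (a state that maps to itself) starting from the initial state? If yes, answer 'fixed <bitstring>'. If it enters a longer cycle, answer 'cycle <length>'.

Step 0: 110
Step 1: G0=NOT G0=NOT 1=0 G1=NOT G0=NOT 1=0 G2=G0&G2=1&0=0 -> 000
Step 2: G0=NOT G0=NOT 0=1 G1=NOT G0=NOT 0=1 G2=G0&G2=0&0=0 -> 110
Cycle of length 2 starting at step 0 -> no fixed point

Answer: cycle 2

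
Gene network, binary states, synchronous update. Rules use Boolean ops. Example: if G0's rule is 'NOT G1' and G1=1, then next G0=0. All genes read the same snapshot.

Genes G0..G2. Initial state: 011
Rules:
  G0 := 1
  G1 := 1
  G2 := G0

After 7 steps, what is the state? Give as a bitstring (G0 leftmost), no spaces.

Step 1: G0=1(const) G1=1(const) G2=G0=0 -> 110
Step 2: G0=1(const) G1=1(const) G2=G0=1 -> 111
Step 3: G0=1(const) G1=1(const) G2=G0=1 -> 111
Step 4: G0=1(const) G1=1(const) G2=G0=1 -> 111
Step 5: G0=1(const) G1=1(const) G2=G0=1 -> 111
Step 6: G0=1(const) G1=1(const) G2=G0=1 -> 111
Step 7: G0=1(const) G1=1(const) G2=G0=1 -> 111

111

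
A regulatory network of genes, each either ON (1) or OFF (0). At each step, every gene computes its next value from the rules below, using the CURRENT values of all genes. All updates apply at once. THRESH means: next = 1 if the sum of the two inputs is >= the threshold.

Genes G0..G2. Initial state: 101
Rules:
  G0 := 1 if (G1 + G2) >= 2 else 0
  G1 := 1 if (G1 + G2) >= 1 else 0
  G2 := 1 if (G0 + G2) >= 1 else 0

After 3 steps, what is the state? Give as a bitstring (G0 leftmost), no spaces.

Step 1: G0=(0+1>=2)=0 G1=(0+1>=1)=1 G2=(1+1>=1)=1 -> 011
Step 2: G0=(1+1>=2)=1 G1=(1+1>=1)=1 G2=(0+1>=1)=1 -> 111
Step 3: G0=(1+1>=2)=1 G1=(1+1>=1)=1 G2=(1+1>=1)=1 -> 111

111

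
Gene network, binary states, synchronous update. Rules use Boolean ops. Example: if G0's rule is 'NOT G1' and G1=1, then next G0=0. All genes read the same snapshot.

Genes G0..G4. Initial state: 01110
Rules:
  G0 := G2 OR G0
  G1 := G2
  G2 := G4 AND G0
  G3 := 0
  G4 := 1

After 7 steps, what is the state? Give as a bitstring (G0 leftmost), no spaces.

Step 1: G0=G2|G0=1|0=1 G1=G2=1 G2=G4&G0=0&0=0 G3=0(const) G4=1(const) -> 11001
Step 2: G0=G2|G0=0|1=1 G1=G2=0 G2=G4&G0=1&1=1 G3=0(const) G4=1(const) -> 10101
Step 3: G0=G2|G0=1|1=1 G1=G2=1 G2=G4&G0=1&1=1 G3=0(const) G4=1(const) -> 11101
Step 4: G0=G2|G0=1|1=1 G1=G2=1 G2=G4&G0=1&1=1 G3=0(const) G4=1(const) -> 11101
Step 5: G0=G2|G0=1|1=1 G1=G2=1 G2=G4&G0=1&1=1 G3=0(const) G4=1(const) -> 11101
Step 6: G0=G2|G0=1|1=1 G1=G2=1 G2=G4&G0=1&1=1 G3=0(const) G4=1(const) -> 11101
Step 7: G0=G2|G0=1|1=1 G1=G2=1 G2=G4&G0=1&1=1 G3=0(const) G4=1(const) -> 11101

11101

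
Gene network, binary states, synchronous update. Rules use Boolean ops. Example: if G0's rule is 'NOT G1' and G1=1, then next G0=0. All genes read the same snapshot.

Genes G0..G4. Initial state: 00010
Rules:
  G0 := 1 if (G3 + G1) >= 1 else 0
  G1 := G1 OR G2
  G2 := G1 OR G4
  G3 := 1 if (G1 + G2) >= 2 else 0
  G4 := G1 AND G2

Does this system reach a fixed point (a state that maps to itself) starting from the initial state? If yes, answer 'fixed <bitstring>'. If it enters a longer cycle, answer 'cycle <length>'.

Step 0: 00010
Step 1: G0=(1+0>=1)=1 G1=G1|G2=0|0=0 G2=G1|G4=0|0=0 G3=(0+0>=2)=0 G4=G1&G2=0&0=0 -> 10000
Step 2: G0=(0+0>=1)=0 G1=G1|G2=0|0=0 G2=G1|G4=0|0=0 G3=(0+0>=2)=0 G4=G1&G2=0&0=0 -> 00000
Step 3: G0=(0+0>=1)=0 G1=G1|G2=0|0=0 G2=G1|G4=0|0=0 G3=(0+0>=2)=0 G4=G1&G2=0&0=0 -> 00000
Fixed point reached at step 2: 00000

Answer: fixed 00000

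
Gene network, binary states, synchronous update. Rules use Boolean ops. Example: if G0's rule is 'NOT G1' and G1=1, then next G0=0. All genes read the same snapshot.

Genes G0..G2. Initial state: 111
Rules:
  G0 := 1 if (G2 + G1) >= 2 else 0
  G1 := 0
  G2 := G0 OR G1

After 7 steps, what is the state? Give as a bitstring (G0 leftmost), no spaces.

Step 1: G0=(1+1>=2)=1 G1=0(const) G2=G0|G1=1|1=1 -> 101
Step 2: G0=(1+0>=2)=0 G1=0(const) G2=G0|G1=1|0=1 -> 001
Step 3: G0=(1+0>=2)=0 G1=0(const) G2=G0|G1=0|0=0 -> 000
Step 4: G0=(0+0>=2)=0 G1=0(const) G2=G0|G1=0|0=0 -> 000
Step 5: G0=(0+0>=2)=0 G1=0(const) G2=G0|G1=0|0=0 -> 000
Step 6: G0=(0+0>=2)=0 G1=0(const) G2=G0|G1=0|0=0 -> 000
Step 7: G0=(0+0>=2)=0 G1=0(const) G2=G0|G1=0|0=0 -> 000

000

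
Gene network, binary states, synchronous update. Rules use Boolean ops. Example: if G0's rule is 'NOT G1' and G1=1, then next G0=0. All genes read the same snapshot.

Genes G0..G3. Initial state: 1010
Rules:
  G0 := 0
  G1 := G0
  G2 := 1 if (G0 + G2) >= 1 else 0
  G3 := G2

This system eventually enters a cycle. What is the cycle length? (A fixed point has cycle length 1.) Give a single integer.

Step 0: 1010
Step 1: G0=0(const) G1=G0=1 G2=(1+1>=1)=1 G3=G2=1 -> 0111
Step 2: G0=0(const) G1=G0=0 G2=(0+1>=1)=1 G3=G2=1 -> 0011
Step 3: G0=0(const) G1=G0=0 G2=(0+1>=1)=1 G3=G2=1 -> 0011
State from step 3 equals state from step 2 -> cycle length 1

Answer: 1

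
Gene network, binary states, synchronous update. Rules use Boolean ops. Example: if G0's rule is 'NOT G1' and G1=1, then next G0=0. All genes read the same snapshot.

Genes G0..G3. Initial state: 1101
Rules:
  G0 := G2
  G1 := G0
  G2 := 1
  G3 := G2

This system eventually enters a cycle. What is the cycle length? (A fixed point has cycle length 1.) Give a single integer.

Step 0: 1101
Step 1: G0=G2=0 G1=G0=1 G2=1(const) G3=G2=0 -> 0110
Step 2: G0=G2=1 G1=G0=0 G2=1(const) G3=G2=1 -> 1011
Step 3: G0=G2=1 G1=G0=1 G2=1(const) G3=G2=1 -> 1111
Step 4: G0=G2=1 G1=G0=1 G2=1(const) G3=G2=1 -> 1111
State from step 4 equals state from step 3 -> cycle length 1

Answer: 1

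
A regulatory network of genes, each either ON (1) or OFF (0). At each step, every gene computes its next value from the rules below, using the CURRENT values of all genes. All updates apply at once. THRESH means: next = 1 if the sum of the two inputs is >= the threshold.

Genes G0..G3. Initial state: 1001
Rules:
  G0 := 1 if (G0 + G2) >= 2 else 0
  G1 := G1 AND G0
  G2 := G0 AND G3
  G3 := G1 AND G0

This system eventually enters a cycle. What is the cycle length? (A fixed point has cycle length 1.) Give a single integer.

Step 0: 1001
Step 1: G0=(1+0>=2)=0 G1=G1&G0=0&1=0 G2=G0&G3=1&1=1 G3=G1&G0=0&1=0 -> 0010
Step 2: G0=(0+1>=2)=0 G1=G1&G0=0&0=0 G2=G0&G3=0&0=0 G3=G1&G0=0&0=0 -> 0000
Step 3: G0=(0+0>=2)=0 G1=G1&G0=0&0=0 G2=G0&G3=0&0=0 G3=G1&G0=0&0=0 -> 0000
State from step 3 equals state from step 2 -> cycle length 1

Answer: 1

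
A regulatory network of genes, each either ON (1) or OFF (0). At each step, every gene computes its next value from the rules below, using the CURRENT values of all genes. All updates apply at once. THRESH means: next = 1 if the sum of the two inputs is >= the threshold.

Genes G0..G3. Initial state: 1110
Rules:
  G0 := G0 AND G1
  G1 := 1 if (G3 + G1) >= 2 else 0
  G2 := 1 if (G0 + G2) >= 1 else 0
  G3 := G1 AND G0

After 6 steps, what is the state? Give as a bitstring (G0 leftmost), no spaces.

Step 1: G0=G0&G1=1&1=1 G1=(0+1>=2)=0 G2=(1+1>=1)=1 G3=G1&G0=1&1=1 -> 1011
Step 2: G0=G0&G1=1&0=0 G1=(1+0>=2)=0 G2=(1+1>=1)=1 G3=G1&G0=0&1=0 -> 0010
Step 3: G0=G0&G1=0&0=0 G1=(0+0>=2)=0 G2=(0+1>=1)=1 G3=G1&G0=0&0=0 -> 0010
Step 4: G0=G0&G1=0&0=0 G1=(0+0>=2)=0 G2=(0+1>=1)=1 G3=G1&G0=0&0=0 -> 0010
Step 5: G0=G0&G1=0&0=0 G1=(0+0>=2)=0 G2=(0+1>=1)=1 G3=G1&G0=0&0=0 -> 0010
Step 6: G0=G0&G1=0&0=0 G1=(0+0>=2)=0 G2=(0+1>=1)=1 G3=G1&G0=0&0=0 -> 0010

0010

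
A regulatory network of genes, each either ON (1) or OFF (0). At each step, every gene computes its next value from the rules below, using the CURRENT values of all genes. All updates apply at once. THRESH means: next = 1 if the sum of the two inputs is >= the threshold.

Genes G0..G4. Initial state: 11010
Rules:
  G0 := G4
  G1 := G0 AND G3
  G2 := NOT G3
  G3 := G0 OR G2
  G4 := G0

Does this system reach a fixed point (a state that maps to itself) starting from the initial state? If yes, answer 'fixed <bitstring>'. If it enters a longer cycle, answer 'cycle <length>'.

Answer: cycle 4

Derivation:
Step 0: 11010
Step 1: G0=G4=0 G1=G0&G3=1&1=1 G2=NOT G3=NOT 1=0 G3=G0|G2=1|0=1 G4=G0=1 -> 01011
Step 2: G0=G4=1 G1=G0&G3=0&1=0 G2=NOT G3=NOT 1=0 G3=G0|G2=0|0=0 G4=G0=0 -> 10000
Step 3: G0=G4=0 G1=G0&G3=1&0=0 G2=NOT G3=NOT 0=1 G3=G0|G2=1|0=1 G4=G0=1 -> 00111
Step 4: G0=G4=1 G1=G0&G3=0&1=0 G2=NOT G3=NOT 1=0 G3=G0|G2=0|1=1 G4=G0=0 -> 10010
Step 5: G0=G4=0 G1=G0&G3=1&1=1 G2=NOT G3=NOT 1=0 G3=G0|G2=1|0=1 G4=G0=1 -> 01011
Cycle of length 4 starting at step 1 -> no fixed point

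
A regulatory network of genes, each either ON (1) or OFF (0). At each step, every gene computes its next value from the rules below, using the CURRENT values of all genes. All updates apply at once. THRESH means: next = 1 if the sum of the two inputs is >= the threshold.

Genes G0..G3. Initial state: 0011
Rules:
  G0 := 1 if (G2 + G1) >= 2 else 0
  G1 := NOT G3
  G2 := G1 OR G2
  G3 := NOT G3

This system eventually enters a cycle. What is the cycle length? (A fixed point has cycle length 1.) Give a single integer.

Step 0: 0011
Step 1: G0=(1+0>=2)=0 G1=NOT G3=NOT 1=0 G2=G1|G2=0|1=1 G3=NOT G3=NOT 1=0 -> 0010
Step 2: G0=(1+0>=2)=0 G1=NOT G3=NOT 0=1 G2=G1|G2=0|1=1 G3=NOT G3=NOT 0=1 -> 0111
Step 3: G0=(1+1>=2)=1 G1=NOT G3=NOT 1=0 G2=G1|G2=1|1=1 G3=NOT G3=NOT 1=0 -> 1010
Step 4: G0=(1+0>=2)=0 G1=NOT G3=NOT 0=1 G2=G1|G2=0|1=1 G3=NOT G3=NOT 0=1 -> 0111
State from step 4 equals state from step 2 -> cycle length 2

Answer: 2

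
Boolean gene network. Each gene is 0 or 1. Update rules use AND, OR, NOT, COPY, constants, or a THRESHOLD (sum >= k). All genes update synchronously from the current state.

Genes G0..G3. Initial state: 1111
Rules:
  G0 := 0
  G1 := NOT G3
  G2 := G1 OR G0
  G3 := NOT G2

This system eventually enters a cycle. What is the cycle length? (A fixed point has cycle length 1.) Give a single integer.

Step 0: 1111
Step 1: G0=0(const) G1=NOT G3=NOT 1=0 G2=G1|G0=1|1=1 G3=NOT G2=NOT 1=0 -> 0010
Step 2: G0=0(const) G1=NOT G3=NOT 0=1 G2=G1|G0=0|0=0 G3=NOT G2=NOT 1=0 -> 0100
Step 3: G0=0(const) G1=NOT G3=NOT 0=1 G2=G1|G0=1|0=1 G3=NOT G2=NOT 0=1 -> 0111
Step 4: G0=0(const) G1=NOT G3=NOT 1=0 G2=G1|G0=1|0=1 G3=NOT G2=NOT 1=0 -> 0010
State from step 4 equals state from step 1 -> cycle length 3

Answer: 3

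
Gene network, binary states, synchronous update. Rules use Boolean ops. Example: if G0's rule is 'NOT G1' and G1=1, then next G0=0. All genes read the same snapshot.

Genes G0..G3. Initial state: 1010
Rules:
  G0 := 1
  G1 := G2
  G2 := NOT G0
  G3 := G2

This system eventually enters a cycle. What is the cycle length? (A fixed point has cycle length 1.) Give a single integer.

Answer: 1

Derivation:
Step 0: 1010
Step 1: G0=1(const) G1=G2=1 G2=NOT G0=NOT 1=0 G3=G2=1 -> 1101
Step 2: G0=1(const) G1=G2=0 G2=NOT G0=NOT 1=0 G3=G2=0 -> 1000
Step 3: G0=1(const) G1=G2=0 G2=NOT G0=NOT 1=0 G3=G2=0 -> 1000
State from step 3 equals state from step 2 -> cycle length 1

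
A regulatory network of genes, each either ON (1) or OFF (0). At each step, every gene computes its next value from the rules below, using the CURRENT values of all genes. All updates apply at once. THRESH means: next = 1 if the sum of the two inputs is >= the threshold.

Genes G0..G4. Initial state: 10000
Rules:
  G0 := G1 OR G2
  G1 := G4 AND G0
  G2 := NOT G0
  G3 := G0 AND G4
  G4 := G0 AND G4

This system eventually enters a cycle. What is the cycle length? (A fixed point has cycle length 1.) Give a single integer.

Step 0: 10000
Step 1: G0=G1|G2=0|0=0 G1=G4&G0=0&1=0 G2=NOT G0=NOT 1=0 G3=G0&G4=1&0=0 G4=G0&G4=1&0=0 -> 00000
Step 2: G0=G1|G2=0|0=0 G1=G4&G0=0&0=0 G2=NOT G0=NOT 0=1 G3=G0&G4=0&0=0 G4=G0&G4=0&0=0 -> 00100
Step 3: G0=G1|G2=0|1=1 G1=G4&G0=0&0=0 G2=NOT G0=NOT 0=1 G3=G0&G4=0&0=0 G4=G0&G4=0&0=0 -> 10100
Step 4: G0=G1|G2=0|1=1 G1=G4&G0=0&1=0 G2=NOT G0=NOT 1=0 G3=G0&G4=1&0=0 G4=G0&G4=1&0=0 -> 10000
State from step 4 equals state from step 0 -> cycle length 4

Answer: 4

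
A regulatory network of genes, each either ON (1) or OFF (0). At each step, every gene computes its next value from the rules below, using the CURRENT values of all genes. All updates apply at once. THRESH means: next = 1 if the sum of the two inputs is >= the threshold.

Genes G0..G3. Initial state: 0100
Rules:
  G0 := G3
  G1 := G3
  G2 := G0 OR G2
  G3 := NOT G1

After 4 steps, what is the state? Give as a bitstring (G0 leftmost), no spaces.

Step 1: G0=G3=0 G1=G3=0 G2=G0|G2=0|0=0 G3=NOT G1=NOT 1=0 -> 0000
Step 2: G0=G3=0 G1=G3=0 G2=G0|G2=0|0=0 G3=NOT G1=NOT 0=1 -> 0001
Step 3: G0=G3=1 G1=G3=1 G2=G0|G2=0|0=0 G3=NOT G1=NOT 0=1 -> 1101
Step 4: G0=G3=1 G1=G3=1 G2=G0|G2=1|0=1 G3=NOT G1=NOT 1=0 -> 1110

1110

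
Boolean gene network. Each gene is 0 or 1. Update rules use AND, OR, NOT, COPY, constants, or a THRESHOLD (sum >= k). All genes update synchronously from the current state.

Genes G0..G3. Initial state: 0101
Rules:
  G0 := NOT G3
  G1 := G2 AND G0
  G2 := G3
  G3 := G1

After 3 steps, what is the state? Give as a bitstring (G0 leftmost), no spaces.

Step 1: G0=NOT G3=NOT 1=0 G1=G2&G0=0&0=0 G2=G3=1 G3=G1=1 -> 0011
Step 2: G0=NOT G3=NOT 1=0 G1=G2&G0=1&0=0 G2=G3=1 G3=G1=0 -> 0010
Step 3: G0=NOT G3=NOT 0=1 G1=G2&G0=1&0=0 G2=G3=0 G3=G1=0 -> 1000

1000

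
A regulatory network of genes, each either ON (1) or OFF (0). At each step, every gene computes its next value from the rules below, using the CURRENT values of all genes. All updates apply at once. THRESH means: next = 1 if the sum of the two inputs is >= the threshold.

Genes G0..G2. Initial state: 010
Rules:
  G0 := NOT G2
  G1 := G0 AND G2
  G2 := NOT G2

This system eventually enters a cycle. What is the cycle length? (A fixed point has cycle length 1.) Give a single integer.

Answer: 2

Derivation:
Step 0: 010
Step 1: G0=NOT G2=NOT 0=1 G1=G0&G2=0&0=0 G2=NOT G2=NOT 0=1 -> 101
Step 2: G0=NOT G2=NOT 1=0 G1=G0&G2=1&1=1 G2=NOT G2=NOT 1=0 -> 010
State from step 2 equals state from step 0 -> cycle length 2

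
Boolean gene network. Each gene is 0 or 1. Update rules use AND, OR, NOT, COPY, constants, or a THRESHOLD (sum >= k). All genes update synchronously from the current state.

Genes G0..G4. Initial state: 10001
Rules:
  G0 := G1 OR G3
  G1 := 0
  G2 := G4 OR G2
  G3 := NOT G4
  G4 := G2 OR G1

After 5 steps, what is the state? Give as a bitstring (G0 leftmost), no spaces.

Step 1: G0=G1|G3=0|0=0 G1=0(const) G2=G4|G2=1|0=1 G3=NOT G4=NOT 1=0 G4=G2|G1=0|0=0 -> 00100
Step 2: G0=G1|G3=0|0=0 G1=0(const) G2=G4|G2=0|1=1 G3=NOT G4=NOT 0=1 G4=G2|G1=1|0=1 -> 00111
Step 3: G0=G1|G3=0|1=1 G1=0(const) G2=G4|G2=1|1=1 G3=NOT G4=NOT 1=0 G4=G2|G1=1|0=1 -> 10101
Step 4: G0=G1|G3=0|0=0 G1=0(const) G2=G4|G2=1|1=1 G3=NOT G4=NOT 1=0 G4=G2|G1=1|0=1 -> 00101
Step 5: G0=G1|G3=0|0=0 G1=0(const) G2=G4|G2=1|1=1 G3=NOT G4=NOT 1=0 G4=G2|G1=1|0=1 -> 00101

00101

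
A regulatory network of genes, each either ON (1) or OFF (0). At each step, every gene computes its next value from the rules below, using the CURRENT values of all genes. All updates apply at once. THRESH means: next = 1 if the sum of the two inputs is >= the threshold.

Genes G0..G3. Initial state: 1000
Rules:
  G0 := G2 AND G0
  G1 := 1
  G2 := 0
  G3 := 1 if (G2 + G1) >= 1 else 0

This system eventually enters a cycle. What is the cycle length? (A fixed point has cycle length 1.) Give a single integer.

Step 0: 1000
Step 1: G0=G2&G0=0&1=0 G1=1(const) G2=0(const) G3=(0+0>=1)=0 -> 0100
Step 2: G0=G2&G0=0&0=0 G1=1(const) G2=0(const) G3=(0+1>=1)=1 -> 0101
Step 3: G0=G2&G0=0&0=0 G1=1(const) G2=0(const) G3=(0+1>=1)=1 -> 0101
State from step 3 equals state from step 2 -> cycle length 1

Answer: 1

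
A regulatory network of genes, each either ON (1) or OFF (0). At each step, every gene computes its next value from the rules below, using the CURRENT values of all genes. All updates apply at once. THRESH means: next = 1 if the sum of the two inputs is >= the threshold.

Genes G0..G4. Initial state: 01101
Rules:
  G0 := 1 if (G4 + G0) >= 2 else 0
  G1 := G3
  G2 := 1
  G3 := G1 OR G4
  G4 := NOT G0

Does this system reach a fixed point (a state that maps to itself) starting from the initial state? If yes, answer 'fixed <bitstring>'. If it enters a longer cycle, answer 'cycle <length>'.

Answer: fixed 01111

Derivation:
Step 0: 01101
Step 1: G0=(1+0>=2)=0 G1=G3=0 G2=1(const) G3=G1|G4=1|1=1 G4=NOT G0=NOT 0=1 -> 00111
Step 2: G0=(1+0>=2)=0 G1=G3=1 G2=1(const) G3=G1|G4=0|1=1 G4=NOT G0=NOT 0=1 -> 01111
Step 3: G0=(1+0>=2)=0 G1=G3=1 G2=1(const) G3=G1|G4=1|1=1 G4=NOT G0=NOT 0=1 -> 01111
Fixed point reached at step 2: 01111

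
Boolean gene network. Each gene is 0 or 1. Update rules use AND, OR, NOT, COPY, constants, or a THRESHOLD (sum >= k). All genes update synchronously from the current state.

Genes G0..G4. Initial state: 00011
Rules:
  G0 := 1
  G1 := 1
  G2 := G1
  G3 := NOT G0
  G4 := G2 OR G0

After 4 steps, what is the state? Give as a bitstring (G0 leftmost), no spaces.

Step 1: G0=1(const) G1=1(const) G2=G1=0 G3=NOT G0=NOT 0=1 G4=G2|G0=0|0=0 -> 11010
Step 2: G0=1(const) G1=1(const) G2=G1=1 G3=NOT G0=NOT 1=0 G4=G2|G0=0|1=1 -> 11101
Step 3: G0=1(const) G1=1(const) G2=G1=1 G3=NOT G0=NOT 1=0 G4=G2|G0=1|1=1 -> 11101
Step 4: G0=1(const) G1=1(const) G2=G1=1 G3=NOT G0=NOT 1=0 G4=G2|G0=1|1=1 -> 11101

11101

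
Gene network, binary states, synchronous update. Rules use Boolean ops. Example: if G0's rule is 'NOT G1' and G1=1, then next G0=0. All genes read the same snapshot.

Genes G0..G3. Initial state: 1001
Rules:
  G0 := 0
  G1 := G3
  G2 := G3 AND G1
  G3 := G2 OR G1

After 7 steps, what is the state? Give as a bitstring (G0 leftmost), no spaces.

Step 1: G0=0(const) G1=G3=1 G2=G3&G1=1&0=0 G3=G2|G1=0|0=0 -> 0100
Step 2: G0=0(const) G1=G3=0 G2=G3&G1=0&1=0 G3=G2|G1=0|1=1 -> 0001
Step 3: G0=0(const) G1=G3=1 G2=G3&G1=1&0=0 G3=G2|G1=0|0=0 -> 0100
Step 4: G0=0(const) G1=G3=0 G2=G3&G1=0&1=0 G3=G2|G1=0|1=1 -> 0001
Step 5: G0=0(const) G1=G3=1 G2=G3&G1=1&0=0 G3=G2|G1=0|0=0 -> 0100
Step 6: G0=0(const) G1=G3=0 G2=G3&G1=0&1=0 G3=G2|G1=0|1=1 -> 0001
Step 7: G0=0(const) G1=G3=1 G2=G3&G1=1&0=0 G3=G2|G1=0|0=0 -> 0100

0100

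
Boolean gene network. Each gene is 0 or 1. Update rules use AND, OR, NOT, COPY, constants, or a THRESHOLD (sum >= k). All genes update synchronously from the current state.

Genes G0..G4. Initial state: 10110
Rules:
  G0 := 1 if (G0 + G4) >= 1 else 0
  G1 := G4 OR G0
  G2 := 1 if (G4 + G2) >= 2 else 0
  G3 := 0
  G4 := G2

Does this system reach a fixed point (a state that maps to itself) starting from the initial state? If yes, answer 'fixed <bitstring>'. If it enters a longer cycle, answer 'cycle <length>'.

Answer: fixed 11000

Derivation:
Step 0: 10110
Step 1: G0=(1+0>=1)=1 G1=G4|G0=0|1=1 G2=(0+1>=2)=0 G3=0(const) G4=G2=1 -> 11001
Step 2: G0=(1+1>=1)=1 G1=G4|G0=1|1=1 G2=(1+0>=2)=0 G3=0(const) G4=G2=0 -> 11000
Step 3: G0=(1+0>=1)=1 G1=G4|G0=0|1=1 G2=(0+0>=2)=0 G3=0(const) G4=G2=0 -> 11000
Fixed point reached at step 2: 11000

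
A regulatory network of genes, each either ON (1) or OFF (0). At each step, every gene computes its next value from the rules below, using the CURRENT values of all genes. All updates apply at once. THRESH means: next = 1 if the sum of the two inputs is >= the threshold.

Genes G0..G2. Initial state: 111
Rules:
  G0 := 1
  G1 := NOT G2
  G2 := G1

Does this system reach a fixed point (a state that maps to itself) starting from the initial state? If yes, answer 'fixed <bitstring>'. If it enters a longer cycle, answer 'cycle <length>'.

Answer: cycle 4

Derivation:
Step 0: 111
Step 1: G0=1(const) G1=NOT G2=NOT 1=0 G2=G1=1 -> 101
Step 2: G0=1(const) G1=NOT G2=NOT 1=0 G2=G1=0 -> 100
Step 3: G0=1(const) G1=NOT G2=NOT 0=1 G2=G1=0 -> 110
Step 4: G0=1(const) G1=NOT G2=NOT 0=1 G2=G1=1 -> 111
Cycle of length 4 starting at step 0 -> no fixed point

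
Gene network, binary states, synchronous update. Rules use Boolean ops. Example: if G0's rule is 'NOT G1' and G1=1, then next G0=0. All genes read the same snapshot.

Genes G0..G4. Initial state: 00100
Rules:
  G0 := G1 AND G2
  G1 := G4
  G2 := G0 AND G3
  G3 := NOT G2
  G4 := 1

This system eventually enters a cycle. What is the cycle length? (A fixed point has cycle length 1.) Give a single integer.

Step 0: 00100
Step 1: G0=G1&G2=0&1=0 G1=G4=0 G2=G0&G3=0&0=0 G3=NOT G2=NOT 1=0 G4=1(const) -> 00001
Step 2: G0=G1&G2=0&0=0 G1=G4=1 G2=G0&G3=0&0=0 G3=NOT G2=NOT 0=1 G4=1(const) -> 01011
Step 3: G0=G1&G2=1&0=0 G1=G4=1 G2=G0&G3=0&1=0 G3=NOT G2=NOT 0=1 G4=1(const) -> 01011
State from step 3 equals state from step 2 -> cycle length 1

Answer: 1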